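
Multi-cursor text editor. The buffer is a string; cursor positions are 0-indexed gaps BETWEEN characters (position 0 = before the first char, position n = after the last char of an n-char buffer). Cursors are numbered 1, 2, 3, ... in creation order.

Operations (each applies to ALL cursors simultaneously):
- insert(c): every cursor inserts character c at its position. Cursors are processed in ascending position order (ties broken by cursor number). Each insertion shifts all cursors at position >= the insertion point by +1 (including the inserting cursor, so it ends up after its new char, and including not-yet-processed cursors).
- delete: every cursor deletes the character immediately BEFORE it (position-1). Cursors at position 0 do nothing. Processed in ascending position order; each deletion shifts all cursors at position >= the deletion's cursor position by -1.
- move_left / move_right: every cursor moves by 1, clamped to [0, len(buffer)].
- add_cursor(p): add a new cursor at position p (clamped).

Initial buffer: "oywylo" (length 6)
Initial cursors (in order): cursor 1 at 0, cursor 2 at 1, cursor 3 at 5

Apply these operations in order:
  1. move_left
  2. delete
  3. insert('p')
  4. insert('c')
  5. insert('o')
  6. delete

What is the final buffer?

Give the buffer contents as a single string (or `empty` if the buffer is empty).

After op 1 (move_left): buffer="oywylo" (len 6), cursors c1@0 c2@0 c3@4, authorship ......
After op 2 (delete): buffer="oywlo" (len 5), cursors c1@0 c2@0 c3@3, authorship .....
After op 3 (insert('p')): buffer="ppoywplo" (len 8), cursors c1@2 c2@2 c3@6, authorship 12...3..
After op 4 (insert('c')): buffer="ppccoywpclo" (len 11), cursors c1@4 c2@4 c3@9, authorship 1212...33..
After op 5 (insert('o')): buffer="ppccoooywpcolo" (len 14), cursors c1@6 c2@6 c3@12, authorship 121212...333..
After op 6 (delete): buffer="ppccoywpclo" (len 11), cursors c1@4 c2@4 c3@9, authorship 1212...33..

Answer: ppccoywpclo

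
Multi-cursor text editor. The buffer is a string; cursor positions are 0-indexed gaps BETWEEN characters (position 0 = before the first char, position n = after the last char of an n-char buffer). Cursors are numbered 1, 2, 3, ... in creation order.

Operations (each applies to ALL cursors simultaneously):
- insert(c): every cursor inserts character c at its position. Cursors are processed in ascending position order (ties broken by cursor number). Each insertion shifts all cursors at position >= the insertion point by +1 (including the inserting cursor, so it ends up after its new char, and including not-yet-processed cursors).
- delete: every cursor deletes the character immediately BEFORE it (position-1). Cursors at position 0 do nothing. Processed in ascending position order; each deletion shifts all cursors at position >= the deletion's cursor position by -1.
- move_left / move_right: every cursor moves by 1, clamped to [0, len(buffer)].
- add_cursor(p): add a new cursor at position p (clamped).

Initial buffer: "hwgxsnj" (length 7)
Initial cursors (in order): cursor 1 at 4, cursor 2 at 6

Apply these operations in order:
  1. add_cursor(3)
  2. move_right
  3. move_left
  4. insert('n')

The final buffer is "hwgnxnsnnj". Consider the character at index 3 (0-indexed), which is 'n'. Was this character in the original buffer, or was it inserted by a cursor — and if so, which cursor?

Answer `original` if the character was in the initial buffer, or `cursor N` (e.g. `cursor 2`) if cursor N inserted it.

Answer: cursor 3

Derivation:
After op 1 (add_cursor(3)): buffer="hwgxsnj" (len 7), cursors c3@3 c1@4 c2@6, authorship .......
After op 2 (move_right): buffer="hwgxsnj" (len 7), cursors c3@4 c1@5 c2@7, authorship .......
After op 3 (move_left): buffer="hwgxsnj" (len 7), cursors c3@3 c1@4 c2@6, authorship .......
After op 4 (insert('n')): buffer="hwgnxnsnnj" (len 10), cursors c3@4 c1@6 c2@9, authorship ...3.1..2.
Authorship (.=original, N=cursor N): . . . 3 . 1 . . 2 .
Index 3: author = 3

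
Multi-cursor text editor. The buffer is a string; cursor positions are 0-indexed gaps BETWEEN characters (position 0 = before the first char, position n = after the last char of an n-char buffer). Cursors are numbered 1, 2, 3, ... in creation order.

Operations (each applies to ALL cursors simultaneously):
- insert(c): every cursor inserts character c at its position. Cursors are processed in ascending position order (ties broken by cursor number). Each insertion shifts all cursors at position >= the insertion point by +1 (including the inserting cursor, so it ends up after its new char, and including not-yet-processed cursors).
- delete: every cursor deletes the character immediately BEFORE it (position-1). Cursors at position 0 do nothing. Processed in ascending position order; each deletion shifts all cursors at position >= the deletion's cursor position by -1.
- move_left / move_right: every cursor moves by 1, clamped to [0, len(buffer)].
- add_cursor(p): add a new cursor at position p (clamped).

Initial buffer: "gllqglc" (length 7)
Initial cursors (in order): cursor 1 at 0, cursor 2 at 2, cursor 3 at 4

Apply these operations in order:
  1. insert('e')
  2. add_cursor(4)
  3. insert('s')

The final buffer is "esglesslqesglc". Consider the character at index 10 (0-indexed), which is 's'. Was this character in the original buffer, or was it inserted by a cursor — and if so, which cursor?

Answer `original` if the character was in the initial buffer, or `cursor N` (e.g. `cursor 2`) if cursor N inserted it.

Answer: cursor 3

Derivation:
After op 1 (insert('e')): buffer="eglelqeglc" (len 10), cursors c1@1 c2@4 c3@7, authorship 1..2..3...
After op 2 (add_cursor(4)): buffer="eglelqeglc" (len 10), cursors c1@1 c2@4 c4@4 c3@7, authorship 1..2..3...
After op 3 (insert('s')): buffer="esglesslqesglc" (len 14), cursors c1@2 c2@7 c4@7 c3@11, authorship 11..224..33...
Authorship (.=original, N=cursor N): 1 1 . . 2 2 4 . . 3 3 . . .
Index 10: author = 3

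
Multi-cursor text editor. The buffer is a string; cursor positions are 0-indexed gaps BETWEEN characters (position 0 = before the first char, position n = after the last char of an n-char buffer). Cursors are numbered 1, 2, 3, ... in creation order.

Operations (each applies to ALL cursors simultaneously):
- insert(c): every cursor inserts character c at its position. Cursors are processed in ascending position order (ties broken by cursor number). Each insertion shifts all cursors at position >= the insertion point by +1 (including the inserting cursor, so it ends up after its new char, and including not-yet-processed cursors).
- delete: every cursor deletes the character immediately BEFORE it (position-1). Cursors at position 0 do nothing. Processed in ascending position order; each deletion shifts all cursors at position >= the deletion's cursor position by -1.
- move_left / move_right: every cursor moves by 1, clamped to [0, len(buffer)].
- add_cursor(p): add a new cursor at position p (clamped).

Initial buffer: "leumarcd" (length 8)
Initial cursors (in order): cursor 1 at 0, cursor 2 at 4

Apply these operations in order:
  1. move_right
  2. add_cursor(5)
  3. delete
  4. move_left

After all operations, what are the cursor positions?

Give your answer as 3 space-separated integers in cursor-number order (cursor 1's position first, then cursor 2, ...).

Answer: 0 1 1

Derivation:
After op 1 (move_right): buffer="leumarcd" (len 8), cursors c1@1 c2@5, authorship ........
After op 2 (add_cursor(5)): buffer="leumarcd" (len 8), cursors c1@1 c2@5 c3@5, authorship ........
After op 3 (delete): buffer="eurcd" (len 5), cursors c1@0 c2@2 c3@2, authorship .....
After op 4 (move_left): buffer="eurcd" (len 5), cursors c1@0 c2@1 c3@1, authorship .....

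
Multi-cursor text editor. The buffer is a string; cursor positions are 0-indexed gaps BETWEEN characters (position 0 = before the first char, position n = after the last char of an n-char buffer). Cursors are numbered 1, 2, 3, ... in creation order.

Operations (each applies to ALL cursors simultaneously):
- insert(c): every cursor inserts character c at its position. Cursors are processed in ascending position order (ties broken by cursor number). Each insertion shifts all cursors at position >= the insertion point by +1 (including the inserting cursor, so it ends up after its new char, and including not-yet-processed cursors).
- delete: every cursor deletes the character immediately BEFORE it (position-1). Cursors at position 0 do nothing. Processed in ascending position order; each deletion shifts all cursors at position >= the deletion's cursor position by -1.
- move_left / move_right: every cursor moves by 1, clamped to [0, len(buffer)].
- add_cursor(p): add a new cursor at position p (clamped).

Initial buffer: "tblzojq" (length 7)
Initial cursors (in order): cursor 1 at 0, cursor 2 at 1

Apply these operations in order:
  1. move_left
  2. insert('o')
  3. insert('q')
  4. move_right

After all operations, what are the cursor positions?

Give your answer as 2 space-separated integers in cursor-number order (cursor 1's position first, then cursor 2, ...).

Answer: 5 5

Derivation:
After op 1 (move_left): buffer="tblzojq" (len 7), cursors c1@0 c2@0, authorship .......
After op 2 (insert('o')): buffer="ootblzojq" (len 9), cursors c1@2 c2@2, authorship 12.......
After op 3 (insert('q')): buffer="ooqqtblzojq" (len 11), cursors c1@4 c2@4, authorship 1212.......
After op 4 (move_right): buffer="ooqqtblzojq" (len 11), cursors c1@5 c2@5, authorship 1212.......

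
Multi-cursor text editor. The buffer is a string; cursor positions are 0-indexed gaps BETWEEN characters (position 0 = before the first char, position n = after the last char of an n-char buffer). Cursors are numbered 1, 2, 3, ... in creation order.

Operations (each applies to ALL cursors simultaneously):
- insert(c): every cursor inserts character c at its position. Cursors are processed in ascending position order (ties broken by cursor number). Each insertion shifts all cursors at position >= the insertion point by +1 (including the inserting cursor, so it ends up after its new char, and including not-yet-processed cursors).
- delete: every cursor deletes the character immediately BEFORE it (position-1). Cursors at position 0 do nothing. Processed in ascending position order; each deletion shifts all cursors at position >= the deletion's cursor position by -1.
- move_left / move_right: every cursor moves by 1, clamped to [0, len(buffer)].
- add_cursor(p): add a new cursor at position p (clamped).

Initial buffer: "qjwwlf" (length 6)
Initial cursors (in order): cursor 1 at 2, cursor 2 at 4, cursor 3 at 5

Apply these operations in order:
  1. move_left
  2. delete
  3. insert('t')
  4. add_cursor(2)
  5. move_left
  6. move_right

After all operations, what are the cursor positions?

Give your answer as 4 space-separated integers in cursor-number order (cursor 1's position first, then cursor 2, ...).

Answer: 1 4 4 2

Derivation:
After op 1 (move_left): buffer="qjwwlf" (len 6), cursors c1@1 c2@3 c3@4, authorship ......
After op 2 (delete): buffer="jlf" (len 3), cursors c1@0 c2@1 c3@1, authorship ...
After op 3 (insert('t')): buffer="tjttlf" (len 6), cursors c1@1 c2@4 c3@4, authorship 1.23..
After op 4 (add_cursor(2)): buffer="tjttlf" (len 6), cursors c1@1 c4@2 c2@4 c3@4, authorship 1.23..
After op 5 (move_left): buffer="tjttlf" (len 6), cursors c1@0 c4@1 c2@3 c3@3, authorship 1.23..
After op 6 (move_right): buffer="tjttlf" (len 6), cursors c1@1 c4@2 c2@4 c3@4, authorship 1.23..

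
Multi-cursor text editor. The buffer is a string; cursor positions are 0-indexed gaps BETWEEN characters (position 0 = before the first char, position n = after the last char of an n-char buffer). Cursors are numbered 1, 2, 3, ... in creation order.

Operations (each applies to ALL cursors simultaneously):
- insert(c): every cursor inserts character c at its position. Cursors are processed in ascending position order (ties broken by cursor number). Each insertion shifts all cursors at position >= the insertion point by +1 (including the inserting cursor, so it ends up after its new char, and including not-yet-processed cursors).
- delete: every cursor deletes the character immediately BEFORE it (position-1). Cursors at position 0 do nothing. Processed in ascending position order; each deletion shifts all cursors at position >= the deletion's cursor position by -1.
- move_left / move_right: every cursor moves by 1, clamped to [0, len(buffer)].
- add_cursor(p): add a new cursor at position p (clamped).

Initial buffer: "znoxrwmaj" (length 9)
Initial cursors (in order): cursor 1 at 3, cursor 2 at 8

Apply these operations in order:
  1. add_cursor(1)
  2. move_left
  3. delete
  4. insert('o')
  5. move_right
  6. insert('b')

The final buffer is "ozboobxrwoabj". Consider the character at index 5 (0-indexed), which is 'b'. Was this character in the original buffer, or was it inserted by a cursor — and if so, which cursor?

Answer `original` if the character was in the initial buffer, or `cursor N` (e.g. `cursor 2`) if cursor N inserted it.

After op 1 (add_cursor(1)): buffer="znoxrwmaj" (len 9), cursors c3@1 c1@3 c2@8, authorship .........
After op 2 (move_left): buffer="znoxrwmaj" (len 9), cursors c3@0 c1@2 c2@7, authorship .........
After op 3 (delete): buffer="zoxrwaj" (len 7), cursors c3@0 c1@1 c2@5, authorship .......
After op 4 (insert('o')): buffer="ozooxrwoaj" (len 10), cursors c3@1 c1@3 c2@8, authorship 3.1....2..
After op 5 (move_right): buffer="ozooxrwoaj" (len 10), cursors c3@2 c1@4 c2@9, authorship 3.1....2..
After op 6 (insert('b')): buffer="ozboobxrwoabj" (len 13), cursors c3@3 c1@6 c2@12, authorship 3.31.1...2.2.
Authorship (.=original, N=cursor N): 3 . 3 1 . 1 . . . 2 . 2 .
Index 5: author = 1

Answer: cursor 1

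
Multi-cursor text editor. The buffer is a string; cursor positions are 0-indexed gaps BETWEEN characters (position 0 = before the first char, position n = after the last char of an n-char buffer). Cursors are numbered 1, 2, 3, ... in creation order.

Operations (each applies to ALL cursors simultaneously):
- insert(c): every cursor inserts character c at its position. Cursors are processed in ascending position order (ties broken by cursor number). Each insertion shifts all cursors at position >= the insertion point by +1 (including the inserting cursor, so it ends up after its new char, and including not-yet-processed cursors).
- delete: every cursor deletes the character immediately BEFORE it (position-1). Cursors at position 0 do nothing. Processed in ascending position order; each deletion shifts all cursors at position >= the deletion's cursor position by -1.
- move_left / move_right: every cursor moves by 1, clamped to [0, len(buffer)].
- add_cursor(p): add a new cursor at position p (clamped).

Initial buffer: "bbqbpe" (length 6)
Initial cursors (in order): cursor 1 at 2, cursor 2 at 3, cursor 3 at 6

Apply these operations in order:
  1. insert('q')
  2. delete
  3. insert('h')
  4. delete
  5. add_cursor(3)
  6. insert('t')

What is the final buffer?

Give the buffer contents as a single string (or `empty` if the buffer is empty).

Answer: bbtqttbpet

Derivation:
After op 1 (insert('q')): buffer="bbqqqbpeq" (len 9), cursors c1@3 c2@5 c3@9, authorship ..1.2...3
After op 2 (delete): buffer="bbqbpe" (len 6), cursors c1@2 c2@3 c3@6, authorship ......
After op 3 (insert('h')): buffer="bbhqhbpeh" (len 9), cursors c1@3 c2@5 c3@9, authorship ..1.2...3
After op 4 (delete): buffer="bbqbpe" (len 6), cursors c1@2 c2@3 c3@6, authorship ......
After op 5 (add_cursor(3)): buffer="bbqbpe" (len 6), cursors c1@2 c2@3 c4@3 c3@6, authorship ......
After op 6 (insert('t')): buffer="bbtqttbpet" (len 10), cursors c1@3 c2@6 c4@6 c3@10, authorship ..1.24...3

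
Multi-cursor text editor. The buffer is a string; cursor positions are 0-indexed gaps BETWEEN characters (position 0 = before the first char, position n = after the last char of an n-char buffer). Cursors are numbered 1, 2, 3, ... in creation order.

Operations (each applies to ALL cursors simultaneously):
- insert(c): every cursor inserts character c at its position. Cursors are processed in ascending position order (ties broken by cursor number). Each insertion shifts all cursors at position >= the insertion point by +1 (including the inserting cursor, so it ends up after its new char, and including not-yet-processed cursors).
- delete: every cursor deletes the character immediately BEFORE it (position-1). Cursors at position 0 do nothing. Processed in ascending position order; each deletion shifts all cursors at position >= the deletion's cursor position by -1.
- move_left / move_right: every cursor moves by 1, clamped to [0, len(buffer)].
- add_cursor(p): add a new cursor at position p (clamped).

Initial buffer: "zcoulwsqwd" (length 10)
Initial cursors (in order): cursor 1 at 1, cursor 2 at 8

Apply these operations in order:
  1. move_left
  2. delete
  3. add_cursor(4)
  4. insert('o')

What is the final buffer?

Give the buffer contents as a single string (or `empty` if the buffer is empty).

Answer: ozcouolwoqwd

Derivation:
After op 1 (move_left): buffer="zcoulwsqwd" (len 10), cursors c1@0 c2@7, authorship ..........
After op 2 (delete): buffer="zcoulwqwd" (len 9), cursors c1@0 c2@6, authorship .........
After op 3 (add_cursor(4)): buffer="zcoulwqwd" (len 9), cursors c1@0 c3@4 c2@6, authorship .........
After op 4 (insert('o')): buffer="ozcouolwoqwd" (len 12), cursors c1@1 c3@6 c2@9, authorship 1....3..2...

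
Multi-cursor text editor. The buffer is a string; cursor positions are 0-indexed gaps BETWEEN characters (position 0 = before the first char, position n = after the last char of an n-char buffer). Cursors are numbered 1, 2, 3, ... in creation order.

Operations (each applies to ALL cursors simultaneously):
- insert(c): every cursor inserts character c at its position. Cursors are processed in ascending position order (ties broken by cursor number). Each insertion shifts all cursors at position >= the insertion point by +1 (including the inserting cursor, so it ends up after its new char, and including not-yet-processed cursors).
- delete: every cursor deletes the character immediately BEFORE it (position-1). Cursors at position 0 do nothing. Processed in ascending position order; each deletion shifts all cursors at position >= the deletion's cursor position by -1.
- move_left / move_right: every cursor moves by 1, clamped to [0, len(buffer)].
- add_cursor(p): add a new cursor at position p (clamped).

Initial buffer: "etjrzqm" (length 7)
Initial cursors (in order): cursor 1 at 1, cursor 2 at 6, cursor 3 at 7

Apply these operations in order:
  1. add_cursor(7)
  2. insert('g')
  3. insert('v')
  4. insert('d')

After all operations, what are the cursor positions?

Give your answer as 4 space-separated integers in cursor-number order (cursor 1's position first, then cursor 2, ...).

Answer: 4 12 19 19

Derivation:
After op 1 (add_cursor(7)): buffer="etjrzqm" (len 7), cursors c1@1 c2@6 c3@7 c4@7, authorship .......
After op 2 (insert('g')): buffer="egtjrzqgmgg" (len 11), cursors c1@2 c2@8 c3@11 c4@11, authorship .1.....2.34
After op 3 (insert('v')): buffer="egvtjrzqgvmggvv" (len 15), cursors c1@3 c2@10 c3@15 c4@15, authorship .11.....22.3434
After op 4 (insert('d')): buffer="egvdtjrzqgvdmggvvdd" (len 19), cursors c1@4 c2@12 c3@19 c4@19, authorship .111.....222.343434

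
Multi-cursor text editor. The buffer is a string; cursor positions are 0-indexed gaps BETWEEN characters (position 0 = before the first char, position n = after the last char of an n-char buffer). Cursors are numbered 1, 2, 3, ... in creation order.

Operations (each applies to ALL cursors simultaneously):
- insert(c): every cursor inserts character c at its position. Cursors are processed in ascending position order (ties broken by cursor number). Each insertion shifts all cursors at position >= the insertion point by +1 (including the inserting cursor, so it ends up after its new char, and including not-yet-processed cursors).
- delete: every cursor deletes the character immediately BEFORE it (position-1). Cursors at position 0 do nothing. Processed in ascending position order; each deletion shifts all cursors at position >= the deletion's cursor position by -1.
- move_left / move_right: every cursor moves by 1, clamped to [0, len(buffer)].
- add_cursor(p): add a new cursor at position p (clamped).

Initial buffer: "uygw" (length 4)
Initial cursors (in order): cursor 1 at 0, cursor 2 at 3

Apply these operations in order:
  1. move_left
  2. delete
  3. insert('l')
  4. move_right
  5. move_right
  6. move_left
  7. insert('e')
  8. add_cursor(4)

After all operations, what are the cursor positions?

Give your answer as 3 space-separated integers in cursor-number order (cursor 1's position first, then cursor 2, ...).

Answer: 3 6 4

Derivation:
After op 1 (move_left): buffer="uygw" (len 4), cursors c1@0 c2@2, authorship ....
After op 2 (delete): buffer="ugw" (len 3), cursors c1@0 c2@1, authorship ...
After op 3 (insert('l')): buffer="lulgw" (len 5), cursors c1@1 c2@3, authorship 1.2..
After op 4 (move_right): buffer="lulgw" (len 5), cursors c1@2 c2@4, authorship 1.2..
After op 5 (move_right): buffer="lulgw" (len 5), cursors c1@3 c2@5, authorship 1.2..
After op 6 (move_left): buffer="lulgw" (len 5), cursors c1@2 c2@4, authorship 1.2..
After op 7 (insert('e')): buffer="luelgew" (len 7), cursors c1@3 c2@6, authorship 1.12.2.
After op 8 (add_cursor(4)): buffer="luelgew" (len 7), cursors c1@3 c3@4 c2@6, authorship 1.12.2.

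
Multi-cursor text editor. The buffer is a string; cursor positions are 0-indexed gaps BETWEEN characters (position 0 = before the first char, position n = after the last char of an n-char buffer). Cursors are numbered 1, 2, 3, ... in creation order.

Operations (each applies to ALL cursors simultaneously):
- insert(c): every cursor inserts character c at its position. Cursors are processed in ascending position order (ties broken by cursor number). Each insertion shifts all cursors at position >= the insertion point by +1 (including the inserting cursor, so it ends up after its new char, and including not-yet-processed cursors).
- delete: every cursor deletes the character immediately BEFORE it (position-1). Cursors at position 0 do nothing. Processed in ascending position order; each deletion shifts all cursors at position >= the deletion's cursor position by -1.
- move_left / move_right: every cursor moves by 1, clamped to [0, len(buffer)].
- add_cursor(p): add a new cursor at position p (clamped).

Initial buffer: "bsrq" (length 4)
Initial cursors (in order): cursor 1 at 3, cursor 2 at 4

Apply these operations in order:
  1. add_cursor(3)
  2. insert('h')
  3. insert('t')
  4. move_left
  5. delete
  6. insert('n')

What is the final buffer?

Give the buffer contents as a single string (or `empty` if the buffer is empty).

Answer: bsrhnntqnt

Derivation:
After op 1 (add_cursor(3)): buffer="bsrq" (len 4), cursors c1@3 c3@3 c2@4, authorship ....
After op 2 (insert('h')): buffer="bsrhhqh" (len 7), cursors c1@5 c3@5 c2@7, authorship ...13.2
After op 3 (insert('t')): buffer="bsrhhttqht" (len 10), cursors c1@7 c3@7 c2@10, authorship ...1313.22
After op 4 (move_left): buffer="bsrhhttqht" (len 10), cursors c1@6 c3@6 c2@9, authorship ...1313.22
After op 5 (delete): buffer="bsrhtqt" (len 7), cursors c1@4 c3@4 c2@6, authorship ...13.2
After op 6 (insert('n')): buffer="bsrhnntqnt" (len 10), cursors c1@6 c3@6 c2@9, authorship ...1133.22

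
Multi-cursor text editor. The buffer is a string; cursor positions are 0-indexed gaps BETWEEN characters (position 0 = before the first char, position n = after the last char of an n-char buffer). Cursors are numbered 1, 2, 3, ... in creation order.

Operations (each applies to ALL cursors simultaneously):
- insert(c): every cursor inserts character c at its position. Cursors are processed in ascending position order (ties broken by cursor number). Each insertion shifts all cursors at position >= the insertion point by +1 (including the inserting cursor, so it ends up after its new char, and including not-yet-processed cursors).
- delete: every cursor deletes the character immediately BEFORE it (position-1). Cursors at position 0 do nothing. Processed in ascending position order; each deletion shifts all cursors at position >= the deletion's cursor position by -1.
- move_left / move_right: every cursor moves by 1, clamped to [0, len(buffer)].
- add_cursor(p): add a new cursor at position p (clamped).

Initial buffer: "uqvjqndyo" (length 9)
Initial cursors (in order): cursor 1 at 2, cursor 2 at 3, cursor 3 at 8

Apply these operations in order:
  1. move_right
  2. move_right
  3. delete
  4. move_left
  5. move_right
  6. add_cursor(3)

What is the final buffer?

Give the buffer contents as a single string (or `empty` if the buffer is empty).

After op 1 (move_right): buffer="uqvjqndyo" (len 9), cursors c1@3 c2@4 c3@9, authorship .........
After op 2 (move_right): buffer="uqvjqndyo" (len 9), cursors c1@4 c2@5 c3@9, authorship .........
After op 3 (delete): buffer="uqvndy" (len 6), cursors c1@3 c2@3 c3@6, authorship ......
After op 4 (move_left): buffer="uqvndy" (len 6), cursors c1@2 c2@2 c3@5, authorship ......
After op 5 (move_right): buffer="uqvndy" (len 6), cursors c1@3 c2@3 c3@6, authorship ......
After op 6 (add_cursor(3)): buffer="uqvndy" (len 6), cursors c1@3 c2@3 c4@3 c3@6, authorship ......

Answer: uqvndy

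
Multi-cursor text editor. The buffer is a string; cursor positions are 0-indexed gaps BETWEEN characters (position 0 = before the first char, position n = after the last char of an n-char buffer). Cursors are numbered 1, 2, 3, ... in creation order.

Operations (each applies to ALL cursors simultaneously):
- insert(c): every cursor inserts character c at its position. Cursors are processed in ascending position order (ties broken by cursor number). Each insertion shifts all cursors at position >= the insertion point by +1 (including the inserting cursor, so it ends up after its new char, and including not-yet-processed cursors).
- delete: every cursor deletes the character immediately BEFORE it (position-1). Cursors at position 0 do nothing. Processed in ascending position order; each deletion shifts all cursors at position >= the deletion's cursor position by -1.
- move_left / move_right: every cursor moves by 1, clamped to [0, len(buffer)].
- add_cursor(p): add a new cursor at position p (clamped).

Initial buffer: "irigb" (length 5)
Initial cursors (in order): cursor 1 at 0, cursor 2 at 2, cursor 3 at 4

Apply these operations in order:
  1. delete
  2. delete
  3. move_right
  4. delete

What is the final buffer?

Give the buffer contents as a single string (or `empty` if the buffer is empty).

After op 1 (delete): buffer="iib" (len 3), cursors c1@0 c2@1 c3@2, authorship ...
After op 2 (delete): buffer="b" (len 1), cursors c1@0 c2@0 c3@0, authorship .
After op 3 (move_right): buffer="b" (len 1), cursors c1@1 c2@1 c3@1, authorship .
After op 4 (delete): buffer="" (len 0), cursors c1@0 c2@0 c3@0, authorship 

Answer: empty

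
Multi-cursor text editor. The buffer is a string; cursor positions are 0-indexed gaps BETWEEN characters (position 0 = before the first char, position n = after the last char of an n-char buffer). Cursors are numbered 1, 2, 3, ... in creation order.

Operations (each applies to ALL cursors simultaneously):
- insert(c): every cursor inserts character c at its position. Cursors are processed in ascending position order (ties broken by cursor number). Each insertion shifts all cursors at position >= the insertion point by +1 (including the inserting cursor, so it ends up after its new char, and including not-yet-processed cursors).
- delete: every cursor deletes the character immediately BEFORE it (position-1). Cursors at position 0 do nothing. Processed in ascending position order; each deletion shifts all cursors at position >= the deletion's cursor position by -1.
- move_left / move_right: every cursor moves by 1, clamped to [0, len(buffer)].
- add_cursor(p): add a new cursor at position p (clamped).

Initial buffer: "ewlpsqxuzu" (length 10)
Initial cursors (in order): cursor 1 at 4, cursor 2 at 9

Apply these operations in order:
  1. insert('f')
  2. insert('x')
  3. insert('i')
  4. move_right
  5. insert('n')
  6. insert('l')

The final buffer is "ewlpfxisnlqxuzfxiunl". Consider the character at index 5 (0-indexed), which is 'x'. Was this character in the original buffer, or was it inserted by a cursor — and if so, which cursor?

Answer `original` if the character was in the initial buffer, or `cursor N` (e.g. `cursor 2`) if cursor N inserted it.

After op 1 (insert('f')): buffer="ewlpfsqxuzfu" (len 12), cursors c1@5 c2@11, authorship ....1.....2.
After op 2 (insert('x')): buffer="ewlpfxsqxuzfxu" (len 14), cursors c1@6 c2@13, authorship ....11.....22.
After op 3 (insert('i')): buffer="ewlpfxisqxuzfxiu" (len 16), cursors c1@7 c2@15, authorship ....111.....222.
After op 4 (move_right): buffer="ewlpfxisqxuzfxiu" (len 16), cursors c1@8 c2@16, authorship ....111.....222.
After op 5 (insert('n')): buffer="ewlpfxisnqxuzfxiun" (len 18), cursors c1@9 c2@18, authorship ....111.1....222.2
After op 6 (insert('l')): buffer="ewlpfxisnlqxuzfxiunl" (len 20), cursors c1@10 c2@20, authorship ....111.11....222.22
Authorship (.=original, N=cursor N): . . . . 1 1 1 . 1 1 . . . . 2 2 2 . 2 2
Index 5: author = 1

Answer: cursor 1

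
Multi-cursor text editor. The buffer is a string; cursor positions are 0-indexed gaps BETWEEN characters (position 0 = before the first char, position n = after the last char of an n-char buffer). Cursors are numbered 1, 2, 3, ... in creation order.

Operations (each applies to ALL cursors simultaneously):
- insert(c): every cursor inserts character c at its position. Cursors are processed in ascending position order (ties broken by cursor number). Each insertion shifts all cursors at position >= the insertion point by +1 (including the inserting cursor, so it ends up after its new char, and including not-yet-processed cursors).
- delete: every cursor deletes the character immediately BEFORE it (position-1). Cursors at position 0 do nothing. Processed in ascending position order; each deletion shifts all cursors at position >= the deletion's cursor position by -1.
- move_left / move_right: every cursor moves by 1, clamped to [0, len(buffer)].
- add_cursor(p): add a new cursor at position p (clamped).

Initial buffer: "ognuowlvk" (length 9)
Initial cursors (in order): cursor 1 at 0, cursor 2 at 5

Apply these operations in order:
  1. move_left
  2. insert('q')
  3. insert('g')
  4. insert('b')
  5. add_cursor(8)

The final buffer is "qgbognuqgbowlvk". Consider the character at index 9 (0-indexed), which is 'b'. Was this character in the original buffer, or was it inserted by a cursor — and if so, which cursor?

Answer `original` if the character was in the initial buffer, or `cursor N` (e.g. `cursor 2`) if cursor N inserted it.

Answer: cursor 2

Derivation:
After op 1 (move_left): buffer="ognuowlvk" (len 9), cursors c1@0 c2@4, authorship .........
After op 2 (insert('q')): buffer="qognuqowlvk" (len 11), cursors c1@1 c2@6, authorship 1....2.....
After op 3 (insert('g')): buffer="qgognuqgowlvk" (len 13), cursors c1@2 c2@8, authorship 11....22.....
After op 4 (insert('b')): buffer="qgbognuqgbowlvk" (len 15), cursors c1@3 c2@10, authorship 111....222.....
After op 5 (add_cursor(8)): buffer="qgbognuqgbowlvk" (len 15), cursors c1@3 c3@8 c2@10, authorship 111....222.....
Authorship (.=original, N=cursor N): 1 1 1 . . . . 2 2 2 . . . . .
Index 9: author = 2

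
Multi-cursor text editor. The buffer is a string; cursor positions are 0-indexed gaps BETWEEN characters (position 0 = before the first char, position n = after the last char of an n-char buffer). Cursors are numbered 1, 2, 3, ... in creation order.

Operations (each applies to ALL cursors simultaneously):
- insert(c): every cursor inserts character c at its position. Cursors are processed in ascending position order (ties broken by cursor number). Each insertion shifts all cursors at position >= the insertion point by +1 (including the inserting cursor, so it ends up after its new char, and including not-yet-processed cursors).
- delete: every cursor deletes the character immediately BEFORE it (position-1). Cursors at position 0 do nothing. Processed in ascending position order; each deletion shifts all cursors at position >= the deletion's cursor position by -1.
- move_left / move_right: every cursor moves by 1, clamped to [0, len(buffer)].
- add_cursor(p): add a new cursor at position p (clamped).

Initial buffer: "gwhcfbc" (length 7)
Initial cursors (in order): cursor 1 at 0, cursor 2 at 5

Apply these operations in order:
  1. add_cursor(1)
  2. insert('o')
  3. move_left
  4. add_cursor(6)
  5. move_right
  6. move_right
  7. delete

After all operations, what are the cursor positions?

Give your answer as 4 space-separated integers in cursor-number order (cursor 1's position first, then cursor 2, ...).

Answer: 1 5 2 5

Derivation:
After op 1 (add_cursor(1)): buffer="gwhcfbc" (len 7), cursors c1@0 c3@1 c2@5, authorship .......
After op 2 (insert('o')): buffer="ogowhcfobc" (len 10), cursors c1@1 c3@3 c2@8, authorship 1.3....2..
After op 3 (move_left): buffer="ogowhcfobc" (len 10), cursors c1@0 c3@2 c2@7, authorship 1.3....2..
After op 4 (add_cursor(6)): buffer="ogowhcfobc" (len 10), cursors c1@0 c3@2 c4@6 c2@7, authorship 1.3....2..
After op 5 (move_right): buffer="ogowhcfobc" (len 10), cursors c1@1 c3@3 c4@7 c2@8, authorship 1.3....2..
After op 6 (move_right): buffer="ogowhcfobc" (len 10), cursors c1@2 c3@4 c4@8 c2@9, authorship 1.3....2..
After op 7 (delete): buffer="oohcfc" (len 6), cursors c1@1 c3@2 c2@5 c4@5, authorship 13....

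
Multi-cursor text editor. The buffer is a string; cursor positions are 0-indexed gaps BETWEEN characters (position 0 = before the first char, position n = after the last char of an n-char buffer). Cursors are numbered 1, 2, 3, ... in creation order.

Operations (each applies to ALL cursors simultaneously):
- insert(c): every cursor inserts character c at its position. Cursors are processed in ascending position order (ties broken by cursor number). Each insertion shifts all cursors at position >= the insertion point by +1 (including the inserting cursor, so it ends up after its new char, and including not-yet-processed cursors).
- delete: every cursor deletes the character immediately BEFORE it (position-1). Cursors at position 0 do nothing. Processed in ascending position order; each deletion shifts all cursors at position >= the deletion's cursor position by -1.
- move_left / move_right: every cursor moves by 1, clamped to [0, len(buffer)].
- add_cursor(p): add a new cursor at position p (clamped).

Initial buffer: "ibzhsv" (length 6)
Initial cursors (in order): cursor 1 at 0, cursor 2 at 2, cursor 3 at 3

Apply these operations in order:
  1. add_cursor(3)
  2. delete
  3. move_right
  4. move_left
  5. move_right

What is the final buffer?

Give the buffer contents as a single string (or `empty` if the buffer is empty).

Answer: hsv

Derivation:
After op 1 (add_cursor(3)): buffer="ibzhsv" (len 6), cursors c1@0 c2@2 c3@3 c4@3, authorship ......
After op 2 (delete): buffer="hsv" (len 3), cursors c1@0 c2@0 c3@0 c4@0, authorship ...
After op 3 (move_right): buffer="hsv" (len 3), cursors c1@1 c2@1 c3@1 c4@1, authorship ...
After op 4 (move_left): buffer="hsv" (len 3), cursors c1@0 c2@0 c3@0 c4@0, authorship ...
After op 5 (move_right): buffer="hsv" (len 3), cursors c1@1 c2@1 c3@1 c4@1, authorship ...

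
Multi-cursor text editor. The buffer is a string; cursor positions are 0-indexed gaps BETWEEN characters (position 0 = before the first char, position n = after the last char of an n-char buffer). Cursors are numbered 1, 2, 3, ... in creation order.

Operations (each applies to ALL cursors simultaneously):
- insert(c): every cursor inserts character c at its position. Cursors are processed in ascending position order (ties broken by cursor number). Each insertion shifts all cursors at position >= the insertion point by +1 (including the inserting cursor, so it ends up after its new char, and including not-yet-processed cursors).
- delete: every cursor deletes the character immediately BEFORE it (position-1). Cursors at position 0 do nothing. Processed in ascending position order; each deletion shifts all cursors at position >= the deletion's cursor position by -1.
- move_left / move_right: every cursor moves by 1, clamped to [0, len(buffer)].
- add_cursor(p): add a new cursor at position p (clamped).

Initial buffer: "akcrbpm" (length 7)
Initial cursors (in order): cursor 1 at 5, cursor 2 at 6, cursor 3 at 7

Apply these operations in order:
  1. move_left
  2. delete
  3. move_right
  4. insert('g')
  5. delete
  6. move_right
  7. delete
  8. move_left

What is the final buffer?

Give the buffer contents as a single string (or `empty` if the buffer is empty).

After op 1 (move_left): buffer="akcrbpm" (len 7), cursors c1@4 c2@5 c3@6, authorship .......
After op 2 (delete): buffer="akcm" (len 4), cursors c1@3 c2@3 c3@3, authorship ....
After op 3 (move_right): buffer="akcm" (len 4), cursors c1@4 c2@4 c3@4, authorship ....
After op 4 (insert('g')): buffer="akcmggg" (len 7), cursors c1@7 c2@7 c3@7, authorship ....123
After op 5 (delete): buffer="akcm" (len 4), cursors c1@4 c2@4 c3@4, authorship ....
After op 6 (move_right): buffer="akcm" (len 4), cursors c1@4 c2@4 c3@4, authorship ....
After op 7 (delete): buffer="a" (len 1), cursors c1@1 c2@1 c3@1, authorship .
After op 8 (move_left): buffer="a" (len 1), cursors c1@0 c2@0 c3@0, authorship .

Answer: a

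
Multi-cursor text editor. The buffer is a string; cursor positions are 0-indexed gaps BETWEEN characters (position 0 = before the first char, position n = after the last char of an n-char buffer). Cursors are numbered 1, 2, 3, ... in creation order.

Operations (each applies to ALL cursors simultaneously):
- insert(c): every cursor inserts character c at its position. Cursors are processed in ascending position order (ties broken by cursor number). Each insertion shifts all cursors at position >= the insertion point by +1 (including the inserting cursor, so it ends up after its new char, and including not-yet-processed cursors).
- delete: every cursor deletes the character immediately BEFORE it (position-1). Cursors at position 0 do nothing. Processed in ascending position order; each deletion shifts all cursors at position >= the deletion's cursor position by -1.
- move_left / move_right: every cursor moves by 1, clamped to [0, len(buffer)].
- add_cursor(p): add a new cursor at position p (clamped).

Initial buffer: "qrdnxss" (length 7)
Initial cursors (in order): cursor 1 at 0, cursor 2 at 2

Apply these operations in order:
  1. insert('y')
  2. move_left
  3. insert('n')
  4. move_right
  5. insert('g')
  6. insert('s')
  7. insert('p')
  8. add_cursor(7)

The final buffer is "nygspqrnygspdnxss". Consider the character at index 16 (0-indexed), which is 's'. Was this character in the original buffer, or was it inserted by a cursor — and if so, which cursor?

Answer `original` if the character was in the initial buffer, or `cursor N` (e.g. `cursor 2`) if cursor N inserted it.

Answer: original

Derivation:
After op 1 (insert('y')): buffer="yqrydnxss" (len 9), cursors c1@1 c2@4, authorship 1..2.....
After op 2 (move_left): buffer="yqrydnxss" (len 9), cursors c1@0 c2@3, authorship 1..2.....
After op 3 (insert('n')): buffer="nyqrnydnxss" (len 11), cursors c1@1 c2@5, authorship 11..22.....
After op 4 (move_right): buffer="nyqrnydnxss" (len 11), cursors c1@2 c2@6, authorship 11..22.....
After op 5 (insert('g')): buffer="nygqrnygdnxss" (len 13), cursors c1@3 c2@8, authorship 111..222.....
After op 6 (insert('s')): buffer="nygsqrnygsdnxss" (len 15), cursors c1@4 c2@10, authorship 1111..2222.....
After op 7 (insert('p')): buffer="nygspqrnygspdnxss" (len 17), cursors c1@5 c2@12, authorship 11111..22222.....
After op 8 (add_cursor(7)): buffer="nygspqrnygspdnxss" (len 17), cursors c1@5 c3@7 c2@12, authorship 11111..22222.....
Authorship (.=original, N=cursor N): 1 1 1 1 1 . . 2 2 2 2 2 . . . . .
Index 16: author = original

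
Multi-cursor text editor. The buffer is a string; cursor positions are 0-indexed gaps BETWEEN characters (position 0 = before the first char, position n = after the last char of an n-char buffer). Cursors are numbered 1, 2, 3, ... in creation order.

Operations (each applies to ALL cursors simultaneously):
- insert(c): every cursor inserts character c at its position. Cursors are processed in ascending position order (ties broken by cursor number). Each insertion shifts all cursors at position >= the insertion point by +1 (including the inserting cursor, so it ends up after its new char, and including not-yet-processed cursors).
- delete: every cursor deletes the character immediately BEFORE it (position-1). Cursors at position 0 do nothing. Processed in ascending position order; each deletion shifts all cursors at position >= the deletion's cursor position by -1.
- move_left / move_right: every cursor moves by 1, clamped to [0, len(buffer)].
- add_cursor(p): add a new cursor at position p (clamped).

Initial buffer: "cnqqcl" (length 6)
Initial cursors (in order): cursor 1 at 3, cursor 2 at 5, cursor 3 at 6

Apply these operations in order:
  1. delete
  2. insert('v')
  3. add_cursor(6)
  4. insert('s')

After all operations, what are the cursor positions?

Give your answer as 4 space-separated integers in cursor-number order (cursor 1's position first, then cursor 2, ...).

Answer: 4 10 10 10

Derivation:
After op 1 (delete): buffer="cnq" (len 3), cursors c1@2 c2@3 c3@3, authorship ...
After op 2 (insert('v')): buffer="cnvqvv" (len 6), cursors c1@3 c2@6 c3@6, authorship ..1.23
After op 3 (add_cursor(6)): buffer="cnvqvv" (len 6), cursors c1@3 c2@6 c3@6 c4@6, authorship ..1.23
After op 4 (insert('s')): buffer="cnvsqvvsss" (len 10), cursors c1@4 c2@10 c3@10 c4@10, authorship ..11.23234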